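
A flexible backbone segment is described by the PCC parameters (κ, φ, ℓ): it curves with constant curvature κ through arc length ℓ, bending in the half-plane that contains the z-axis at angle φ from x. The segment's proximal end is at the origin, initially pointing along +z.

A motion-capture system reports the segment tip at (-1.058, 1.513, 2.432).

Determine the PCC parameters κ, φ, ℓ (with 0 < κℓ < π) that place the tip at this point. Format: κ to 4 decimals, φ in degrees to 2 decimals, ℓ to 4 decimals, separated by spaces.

ρ = √(x²+y²) = √(-1.058² + 1.513²) = 1.84622
φ = atan2(y, x) mod 360° = atan2(1.513, -1.058) = 124.9641°
|p|² = ρ² + z² = 1.84622² + 2.432² = 9.32316
κ = 2ρ / |p|² = 2×1.84622 / 9.32316 = 0.39605
θ = 2·atan2(ρ, z) = 2·atan2(1.84622, 2.432) = 1.29865 rad
ℓ = θ/κ = 1.29865/0.39605 = 3.27899

0.3961 124.96 3.2790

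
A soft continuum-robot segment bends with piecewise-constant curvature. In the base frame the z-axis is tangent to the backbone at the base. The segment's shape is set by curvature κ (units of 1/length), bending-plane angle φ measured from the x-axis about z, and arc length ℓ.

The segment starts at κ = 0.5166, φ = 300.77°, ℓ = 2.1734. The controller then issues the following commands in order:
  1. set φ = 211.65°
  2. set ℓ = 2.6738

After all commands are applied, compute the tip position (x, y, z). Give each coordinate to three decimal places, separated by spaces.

-1.337 -0.824 1.901

initial: κ=0.5166, φ=300.77°, ℓ=2.1734
cmd 1: set φ=211.65° → (κ,φ,ℓ)=(0.5166,211.65°,2.1734) → tip=(-0.9340,-0.5757,1.7447)
cmd 2: set ℓ=2.6738 → (κ,φ,ℓ)=(0.5166,211.65°,2.6738) → tip=(-1.3374,-0.8244,1.9011)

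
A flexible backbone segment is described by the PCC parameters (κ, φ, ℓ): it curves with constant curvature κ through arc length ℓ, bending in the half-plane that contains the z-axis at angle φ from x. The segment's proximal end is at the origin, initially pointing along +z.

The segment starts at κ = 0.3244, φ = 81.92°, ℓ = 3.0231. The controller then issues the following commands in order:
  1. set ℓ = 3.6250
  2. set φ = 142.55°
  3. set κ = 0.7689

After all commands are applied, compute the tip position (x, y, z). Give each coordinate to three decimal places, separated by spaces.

initial: κ=0.3244, φ=81.92°, ℓ=3.0231
cmd 1: set ℓ=3.6250 → (κ,φ,ℓ)=(0.3244,81.92°,3.6250) → tip=(0.2666,1.8780,2.8454)
cmd 2: set φ=142.55° → (κ,φ,ℓ)=(0.3244,142.55°,3.6250) → tip=(-1.5059,1.1534,2.8454)
cmd 3: set κ=0.7689 → (κ,φ,ℓ)=(0.7689,142.55°,3.6250) → tip=(-2.0008,1.5325,0.4512)

-2.001 1.533 0.451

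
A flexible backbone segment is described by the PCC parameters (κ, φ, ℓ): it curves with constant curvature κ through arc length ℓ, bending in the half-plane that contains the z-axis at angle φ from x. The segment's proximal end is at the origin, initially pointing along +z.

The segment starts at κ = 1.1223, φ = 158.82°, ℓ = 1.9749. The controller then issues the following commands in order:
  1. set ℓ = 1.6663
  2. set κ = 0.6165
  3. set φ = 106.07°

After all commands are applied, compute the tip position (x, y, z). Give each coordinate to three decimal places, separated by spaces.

-0.217 0.753 1.388

initial: κ=1.1223, φ=158.82°, ℓ=1.9749
cmd 1: set ℓ=1.6663 → (κ,φ,ℓ)=(1.1223,158.82°,1.6663) → tip=(-1.0758,0.4168,0.8514)
cmd 2: set κ=0.6165 → (κ,φ,ℓ)=(0.6165,158.82°,1.6663) → tip=(-0.7303,0.2830,1.3883)
cmd 3: set φ=106.07° → (κ,φ,ℓ)=(0.6165,106.07°,1.6663) → tip=(-0.2168,0.7526,1.3883)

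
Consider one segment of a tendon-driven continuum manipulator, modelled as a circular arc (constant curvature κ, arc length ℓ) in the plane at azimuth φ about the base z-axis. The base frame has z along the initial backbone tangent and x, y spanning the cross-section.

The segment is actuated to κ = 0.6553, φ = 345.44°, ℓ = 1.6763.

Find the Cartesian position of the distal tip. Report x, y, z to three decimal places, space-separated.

θ = κ·ℓ = 0.6553 × 1.6763 = 1.09848 rad
ρ = (1 − cos θ)/κ = (1 − 0.45495)/0.6553 = 0.83176
z = sin θ / κ = 0.89052/0.6553 = 1.35894
x = ρ cos φ = 0.83176 × cos(345.44°) = 0.80504
y = ρ sin φ = 0.83176 × sin(345.44°) = -0.20910

0.805 -0.209 1.359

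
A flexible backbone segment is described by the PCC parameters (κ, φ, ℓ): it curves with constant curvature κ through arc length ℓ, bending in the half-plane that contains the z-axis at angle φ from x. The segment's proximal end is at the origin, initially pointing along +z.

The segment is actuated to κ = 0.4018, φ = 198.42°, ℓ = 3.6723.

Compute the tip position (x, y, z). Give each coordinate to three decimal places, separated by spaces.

θ = κ·ℓ = 0.4018 × 3.6723 = 1.47553 rad
ρ = (1 − cos θ)/κ = (1 − 0.09512)/0.4018 = 2.25206
z = sin θ / κ = 0.99547/0.4018 = 2.47752
x = ρ cos φ = 2.25206 × cos(198.42°) = -2.13668
y = ρ sin φ = 2.25206 × sin(198.42°) = -0.71161

-2.137 -0.712 2.478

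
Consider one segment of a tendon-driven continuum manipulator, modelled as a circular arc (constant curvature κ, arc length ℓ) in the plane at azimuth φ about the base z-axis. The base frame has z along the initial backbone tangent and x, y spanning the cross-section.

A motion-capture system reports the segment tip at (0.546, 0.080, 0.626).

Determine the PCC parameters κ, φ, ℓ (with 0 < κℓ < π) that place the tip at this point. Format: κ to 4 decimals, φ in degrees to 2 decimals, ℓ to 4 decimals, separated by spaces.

1.5848 8.34 0.9118

ρ = √(x²+y²) = √(0.546² + 0.080²) = 0.55183
φ = atan2(y, x) mod 360° = atan2(0.080, 0.546) = 8.3357°
|p|² = ρ² + z² = 0.55183² + 0.626² = 0.69639
κ = 2ρ / |p|² = 2×0.55183 / 0.69639 = 1.58482
θ = 2·atan2(ρ, z) = 2·atan2(0.55183, 0.626) = 1.44502 rad
ℓ = θ/κ = 1.44502/1.58482 = 0.91178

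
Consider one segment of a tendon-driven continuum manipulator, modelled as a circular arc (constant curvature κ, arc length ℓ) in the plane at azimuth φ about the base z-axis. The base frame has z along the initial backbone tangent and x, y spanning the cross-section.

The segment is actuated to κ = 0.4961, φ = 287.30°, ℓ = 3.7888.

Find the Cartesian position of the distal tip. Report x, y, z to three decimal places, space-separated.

θ = κ·ℓ = 0.4961 × 3.7888 = 1.87962 rad
ρ = (1 − cos θ)/κ = (1 − -0.30394)/0.4961 = 2.62838
z = sin θ / κ = 0.95269/0.4961 = 1.92036
x = ρ cos φ = 2.62838 × cos(287.30°) = 0.78162
y = ρ sin φ = 2.62838 × sin(287.30°) = -2.50948

0.782 -2.509 1.920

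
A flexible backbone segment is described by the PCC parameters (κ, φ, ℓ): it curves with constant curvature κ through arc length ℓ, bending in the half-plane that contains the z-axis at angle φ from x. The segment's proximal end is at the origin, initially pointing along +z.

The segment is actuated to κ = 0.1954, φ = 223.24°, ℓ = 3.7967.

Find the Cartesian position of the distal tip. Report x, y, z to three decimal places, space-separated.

θ = κ·ℓ = 0.1954 × 3.7967 = 0.74188 rad
ρ = (1 − cos θ)/κ = (1 − 0.73720)/0.1954 = 1.34492
z = sin θ / κ = 0.67567/0.1954 = 3.45789
x = ρ cos φ = 1.34492 × cos(223.24°) = -0.97976
y = ρ sin φ = 1.34492 × sin(223.24°) = -0.92134

-0.980 -0.921 3.458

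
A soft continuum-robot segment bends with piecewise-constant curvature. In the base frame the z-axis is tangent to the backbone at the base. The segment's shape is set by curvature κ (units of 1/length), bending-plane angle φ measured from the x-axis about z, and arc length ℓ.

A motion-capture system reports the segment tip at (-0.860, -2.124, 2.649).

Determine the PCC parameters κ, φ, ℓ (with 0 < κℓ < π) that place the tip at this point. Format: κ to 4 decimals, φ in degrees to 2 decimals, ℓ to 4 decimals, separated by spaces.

0.3736 247.96 3.8181

ρ = √(x²+y²) = √(-0.860² + -2.124²) = 2.29150
φ = atan2(y, x) mod 360° = atan2(-2.124, -0.860) = 247.9572°
|p|² = ρ² + z² = 2.29150² + 2.649² = 12.26818
κ = 2ρ / |p|² = 2×2.29150 / 12.26818 = 0.37357
θ = 2·atan2(ρ, z) = 2·atan2(2.29150, 2.649) = 1.42633 rad
ℓ = θ/κ = 1.42633/0.37357 = 3.81811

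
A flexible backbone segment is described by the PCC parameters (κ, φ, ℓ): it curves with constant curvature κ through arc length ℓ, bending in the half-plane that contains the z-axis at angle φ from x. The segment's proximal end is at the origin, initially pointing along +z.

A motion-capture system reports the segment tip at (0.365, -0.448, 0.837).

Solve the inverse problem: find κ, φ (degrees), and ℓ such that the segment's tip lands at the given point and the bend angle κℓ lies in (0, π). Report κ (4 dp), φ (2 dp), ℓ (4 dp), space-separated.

ρ = √(x²+y²) = √(0.365² + -0.448²) = 0.57787
φ = atan2(y, x) mod 360° = atan2(-0.448, 0.365) = 309.1708°
|p|² = ρ² + z² = 0.57787² + 0.837² = 1.03450
κ = 2ρ / |p|² = 2×0.57787 / 1.03450 = 1.11719
θ = 2·atan2(ρ, z) = 2·atan2(0.57787, 0.837) = 1.20851 rad
ℓ = θ/κ = 1.20851/1.11719 = 1.08174

1.1172 309.17 1.0817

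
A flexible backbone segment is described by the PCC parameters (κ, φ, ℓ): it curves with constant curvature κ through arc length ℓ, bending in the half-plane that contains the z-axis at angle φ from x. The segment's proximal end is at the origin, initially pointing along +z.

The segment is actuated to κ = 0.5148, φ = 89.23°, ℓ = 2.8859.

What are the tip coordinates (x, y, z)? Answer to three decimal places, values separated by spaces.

0.024 1.777 1.935

θ = κ·ℓ = 0.5148 × 2.8859 = 1.48566 rad
ρ = (1 − cos θ)/κ = (1 − 0.08503)/0.5148 = 1.77733
z = sin θ / κ = 0.99638/0.5148 = 1.93547
x = ρ cos φ = 1.77733 × cos(89.23°) = 0.02388
y = ρ sin φ = 1.77733 × sin(89.23°) = 1.77717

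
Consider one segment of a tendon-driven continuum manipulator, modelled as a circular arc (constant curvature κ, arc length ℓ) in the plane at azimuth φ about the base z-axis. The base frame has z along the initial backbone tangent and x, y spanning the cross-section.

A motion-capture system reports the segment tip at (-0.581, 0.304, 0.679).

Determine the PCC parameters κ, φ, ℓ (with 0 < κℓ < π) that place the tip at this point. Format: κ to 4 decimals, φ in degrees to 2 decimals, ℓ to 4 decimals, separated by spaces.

1.4719 152.38 1.0435

ρ = √(x²+y²) = √(-0.581² + 0.304²) = 0.65573
φ = atan2(y, x) mod 360° = atan2(0.304, -0.581) = 152.3798°
|p|² = ρ² + z² = 0.65573² + 0.679² = 0.89102
κ = 2ρ / |p|² = 2×0.65573 / 0.89102 = 1.47186
θ = 2·atan2(ρ, z) = 2·atan2(0.65573, 0.679) = 1.53593 rad
ℓ = θ/κ = 1.53593/1.47186 = 1.04353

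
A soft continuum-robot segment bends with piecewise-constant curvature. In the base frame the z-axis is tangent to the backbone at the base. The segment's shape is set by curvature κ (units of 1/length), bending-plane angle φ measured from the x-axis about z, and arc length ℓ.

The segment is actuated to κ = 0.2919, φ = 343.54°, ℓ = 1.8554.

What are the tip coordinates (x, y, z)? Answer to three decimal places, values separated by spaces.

0.470 -0.139 1.766

θ = κ·ℓ = 0.2919 × 1.8554 = 0.54159 rad
ρ = (1 − cos θ)/κ = (1 − 0.85689)/0.2919 = 0.49027
z = sin θ / κ = 0.51550/0.2919 = 1.76602
x = ρ cos φ = 0.49027 × cos(343.54°) = 0.47018
y = ρ sin φ = 0.49027 × sin(343.54°) = -0.13892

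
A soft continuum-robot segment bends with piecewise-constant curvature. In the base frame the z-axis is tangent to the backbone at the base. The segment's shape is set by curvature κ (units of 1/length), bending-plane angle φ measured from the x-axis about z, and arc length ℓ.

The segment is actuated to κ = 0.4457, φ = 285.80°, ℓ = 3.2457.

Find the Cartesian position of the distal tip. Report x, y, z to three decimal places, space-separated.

0.535 -1.891 2.226

θ = κ·ℓ = 0.4457 × 3.2457 = 1.44661 rad
ρ = (1 − cos θ)/κ = (1 − 0.12387)/0.4457 = 1.96574
z = sin θ / κ = 0.99230/0.4457 = 2.22638
x = ρ cos φ = 1.96574 × cos(285.80°) = 0.53523
y = ρ sin φ = 1.96574 × sin(285.80°) = -1.89147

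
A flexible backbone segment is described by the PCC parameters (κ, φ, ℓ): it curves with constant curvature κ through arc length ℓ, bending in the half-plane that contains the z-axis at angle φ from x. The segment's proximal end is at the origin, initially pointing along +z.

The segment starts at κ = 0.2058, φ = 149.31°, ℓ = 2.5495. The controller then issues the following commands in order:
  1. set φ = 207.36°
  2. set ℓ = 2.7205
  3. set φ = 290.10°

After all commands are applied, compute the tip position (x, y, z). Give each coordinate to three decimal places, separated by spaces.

0.255 -0.697 2.581

initial: κ=0.2058, φ=149.31°, ℓ=2.5495
cmd 1: set φ=207.36° → (κ,φ,ℓ)=(0.2058,207.36°,2.5495) → tip=(-0.5805,-0.3004,2.4341)
cmd 2: set ℓ=2.7205 → (κ,φ,ℓ)=(0.2058,207.36°,2.7205) → tip=(-0.6589,-0.3410,2.5806)
cmd 3: set φ=290.10° → (κ,φ,ℓ)=(0.2058,290.10°,2.7205) → tip=(0.2550,-0.6967,2.5806)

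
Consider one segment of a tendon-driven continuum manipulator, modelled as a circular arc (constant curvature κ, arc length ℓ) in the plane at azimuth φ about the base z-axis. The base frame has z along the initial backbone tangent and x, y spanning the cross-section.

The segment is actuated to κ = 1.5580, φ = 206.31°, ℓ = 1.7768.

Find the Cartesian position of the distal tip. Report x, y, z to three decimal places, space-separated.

θ = κ·ℓ = 1.5580 × 1.7768 = 2.76825 rad
ρ = (1 − cos θ)/κ = (1 − -0.93111)/1.5580 = 1.23948
z = sin θ / κ = 0.36473/1.5580 = 0.23410
x = ρ cos φ = 1.23948 × cos(206.31°) = -1.11108
y = ρ sin φ = 1.23948 × sin(206.31°) = -0.54937

-1.111 -0.549 0.234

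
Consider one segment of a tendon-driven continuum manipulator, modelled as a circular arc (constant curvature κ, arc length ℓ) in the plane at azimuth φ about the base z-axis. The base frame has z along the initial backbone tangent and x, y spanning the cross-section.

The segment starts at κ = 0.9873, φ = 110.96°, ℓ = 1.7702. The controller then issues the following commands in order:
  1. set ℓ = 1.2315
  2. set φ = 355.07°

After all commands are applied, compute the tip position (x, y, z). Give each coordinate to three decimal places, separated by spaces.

0.658 -0.057 0.950

initial: κ=0.9873, φ=110.96°, ℓ=1.7702
cmd 1: set ℓ=1.2315 → (κ,φ,ℓ)=(0.9873,110.96°,1.2315) → tip=(-0.2364,0.6171,0.9497)
cmd 2: set φ=355.07° → (κ,φ,ℓ)=(0.9873,355.07°,1.2315) → tip=(0.6584,-0.0568,0.9497)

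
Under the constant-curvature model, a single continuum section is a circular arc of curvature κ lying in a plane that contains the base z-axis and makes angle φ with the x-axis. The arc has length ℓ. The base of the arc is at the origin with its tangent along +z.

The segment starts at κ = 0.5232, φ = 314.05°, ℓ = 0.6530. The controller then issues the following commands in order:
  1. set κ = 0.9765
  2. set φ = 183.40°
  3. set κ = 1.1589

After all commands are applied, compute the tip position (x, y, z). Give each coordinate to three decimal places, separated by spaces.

-0.235 -0.014 0.592

initial: κ=0.5232, φ=314.05°, ℓ=0.6530
cmd 1: set κ=0.9765 → (κ,φ,ℓ)=(0.9765,314.05°,0.6530) → tip=(0.1399,-0.1446,0.6096)
cmd 2: set φ=183.40° → (κ,φ,ℓ)=(0.9765,183.40°,0.6530) → tip=(-0.2009,-0.0119,0.6096)
cmd 3: set κ=1.1589 → (κ,φ,ℓ)=(1.1589,183.40°,0.6530) → tip=(-0.2351,-0.0140,0.5924)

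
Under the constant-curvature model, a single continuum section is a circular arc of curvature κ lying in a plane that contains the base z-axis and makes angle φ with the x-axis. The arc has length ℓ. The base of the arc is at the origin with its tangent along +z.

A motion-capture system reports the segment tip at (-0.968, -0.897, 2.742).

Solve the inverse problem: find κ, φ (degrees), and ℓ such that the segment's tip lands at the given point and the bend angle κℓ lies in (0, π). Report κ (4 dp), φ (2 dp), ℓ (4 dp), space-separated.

ρ = √(x²+y²) = √(-0.968² + -0.897²) = 1.31971
φ = atan2(y, x) mod 360° = atan2(-0.897, -0.968) = 222.8198°
|p|² = ρ² + z² = 1.31971² + 2.742² = 9.26020
κ = 2ρ / |p|² = 2×1.31971 / 9.26020 = 0.28503
θ = 2·atan2(ρ, z) = 2·atan2(1.31971, 2.742) = 0.89714 rad
ℓ = θ/κ = 0.89714/0.28503 = 3.14756

0.2850 222.82 3.1476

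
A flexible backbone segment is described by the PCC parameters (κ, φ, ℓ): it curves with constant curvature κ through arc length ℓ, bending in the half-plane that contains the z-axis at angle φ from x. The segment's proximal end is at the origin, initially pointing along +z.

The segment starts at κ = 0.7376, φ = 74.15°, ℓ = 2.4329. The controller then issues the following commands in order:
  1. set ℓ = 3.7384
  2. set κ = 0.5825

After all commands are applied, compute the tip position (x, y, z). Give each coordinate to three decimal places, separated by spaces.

initial: κ=0.7376, φ=74.15°, ℓ=2.4329
cmd 1: set ℓ=3.7384 → (κ,φ,ℓ)=(0.7376,74.15°,3.7384) → tip=(0.7136,2.5134,0.5081)
cmd 2: set κ=0.5825 → (κ,φ,ℓ)=(0.5825,74.15°,3.7384) → tip=(0.7363,2.5932,1.4102)

0.736 2.593 1.410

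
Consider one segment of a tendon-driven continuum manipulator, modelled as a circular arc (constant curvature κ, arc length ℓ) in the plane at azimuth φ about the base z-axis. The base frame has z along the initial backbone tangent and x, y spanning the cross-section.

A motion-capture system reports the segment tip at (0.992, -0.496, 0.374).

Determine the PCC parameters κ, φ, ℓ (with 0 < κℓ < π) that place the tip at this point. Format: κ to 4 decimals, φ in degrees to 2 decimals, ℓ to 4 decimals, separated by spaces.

ρ = √(x²+y²) = √(0.992² + -0.496²) = 1.10909
φ = atan2(y, x) mod 360° = atan2(-0.496, 0.992) = 333.4349°
|p|² = ρ² + z² = 1.10909² + 0.374² = 1.36996
κ = 2ρ / |p|² = 2×1.10909 / 1.36996 = 1.61916
θ = 2·atan2(ρ, z) = 2·atan2(1.10909, 0.374) = 2.49112 rad
ℓ = θ/κ = 2.49112/1.61916 = 1.53852

1.6192 333.43 1.5385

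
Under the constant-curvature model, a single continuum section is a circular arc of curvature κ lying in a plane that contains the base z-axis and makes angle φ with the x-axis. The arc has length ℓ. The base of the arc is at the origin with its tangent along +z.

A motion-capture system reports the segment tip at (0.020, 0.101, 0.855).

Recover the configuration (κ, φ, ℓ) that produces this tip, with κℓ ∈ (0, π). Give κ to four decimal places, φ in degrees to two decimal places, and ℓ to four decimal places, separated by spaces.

ρ = √(x²+y²) = √(0.020² + 0.101²) = 0.10296
φ = atan2(y, x) mod 360° = atan2(0.101, 0.020) = 78.7992°
|p|² = ρ² + z² = 0.10296² + 0.855² = 0.74163
κ = 2ρ / |p|² = 2×0.10296 / 0.74163 = 0.27766
θ = 2·atan2(ρ, z) = 2·atan2(0.10296, 0.855) = 0.23969 rad
ℓ = θ/κ = 0.23969/0.27766 = 0.86324

0.2777 78.80 0.8632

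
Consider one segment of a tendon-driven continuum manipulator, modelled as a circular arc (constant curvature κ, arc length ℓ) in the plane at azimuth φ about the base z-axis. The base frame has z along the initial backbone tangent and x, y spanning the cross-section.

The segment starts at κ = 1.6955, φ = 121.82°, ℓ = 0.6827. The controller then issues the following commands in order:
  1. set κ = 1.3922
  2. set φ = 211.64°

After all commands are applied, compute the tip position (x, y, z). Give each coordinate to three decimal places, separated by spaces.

initial: κ=1.6955, φ=121.82°, ℓ=0.6827
cmd 1: set κ=1.3922 → (κ,φ,ℓ)=(1.3922,121.82°,0.6827) → tip=(-0.1586,0.2555,0.5845)
cmd 2: set φ=211.64° → (κ,φ,ℓ)=(1.3922,211.64°,0.6827) → tip=(-0.2560,-0.1578,0.5845)

-0.256 -0.158 0.584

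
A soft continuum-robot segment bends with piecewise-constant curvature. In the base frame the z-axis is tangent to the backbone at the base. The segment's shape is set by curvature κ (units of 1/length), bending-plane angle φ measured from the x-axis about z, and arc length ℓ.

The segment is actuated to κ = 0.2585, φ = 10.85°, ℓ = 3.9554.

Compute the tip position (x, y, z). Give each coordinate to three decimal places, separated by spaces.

θ = κ·ℓ = 0.2585 × 3.9554 = 1.02247 rad
ρ = (1 − cos θ)/κ = (1 − 0.52126)/0.2585 = 1.85200
z = sin θ / κ = 0.85340/0.2585 = 3.30135
x = ρ cos φ = 1.85200 × cos(10.85°) = 1.81889
y = ρ sin φ = 1.85200 × sin(10.85°) = 0.34862

1.819 0.349 3.301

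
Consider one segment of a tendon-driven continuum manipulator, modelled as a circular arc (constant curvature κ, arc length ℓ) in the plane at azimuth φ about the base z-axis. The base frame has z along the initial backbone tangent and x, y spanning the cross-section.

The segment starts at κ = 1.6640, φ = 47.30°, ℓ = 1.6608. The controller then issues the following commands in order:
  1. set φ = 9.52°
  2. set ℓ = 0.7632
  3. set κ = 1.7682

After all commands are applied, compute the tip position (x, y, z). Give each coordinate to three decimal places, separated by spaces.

initial: κ=1.6640, φ=47.30°, ℓ=1.6608
cmd 1: set φ=9.52° → (κ,φ,ℓ)=(1.6640,9.52°,1.6608) → tip=(1.1435,0.1918,0.2218)
cmd 2: set ℓ=0.7632 → (κ,φ,ℓ)=(1.6640,9.52°,0.7632) → tip=(0.4171,0.0699,0.5740)
cmd 3: set κ=1.7682 → (κ,φ,ℓ)=(1.7682,9.52°,0.7632) → tip=(0.4353,0.0730,0.5518)

0.435 0.073 0.552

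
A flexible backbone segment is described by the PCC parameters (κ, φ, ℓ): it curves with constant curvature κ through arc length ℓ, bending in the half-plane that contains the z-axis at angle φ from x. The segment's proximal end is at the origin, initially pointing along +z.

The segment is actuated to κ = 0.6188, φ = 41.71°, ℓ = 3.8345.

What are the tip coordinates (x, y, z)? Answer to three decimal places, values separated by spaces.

θ = κ·ℓ = 0.6188 × 3.8345 = 2.37279 rad
ρ = (1 − cos θ)/κ = (1 − -0.71874)/0.6188 = 2.77754
z = sin θ / κ = 0.69528/0.6188 = 1.12359
x = ρ cos φ = 2.77754 × cos(41.71°) = 2.07350
y = ρ sin φ = 2.77754 × sin(41.71°) = 1.84807

2.073 1.848 1.124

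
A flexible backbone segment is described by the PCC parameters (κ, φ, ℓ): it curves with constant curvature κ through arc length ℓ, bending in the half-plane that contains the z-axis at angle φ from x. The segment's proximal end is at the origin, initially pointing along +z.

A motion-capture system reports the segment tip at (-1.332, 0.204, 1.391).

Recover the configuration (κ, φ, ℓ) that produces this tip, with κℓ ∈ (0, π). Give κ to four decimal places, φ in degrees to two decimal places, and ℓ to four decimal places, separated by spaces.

ρ = √(x²+y²) = √(-1.332² + 0.204²) = 1.34753
φ = atan2(y, x) mod 360° = atan2(0.204, -1.332) = 171.2926°
|p|² = ρ² + z² = 1.34753² + 1.391² = 3.75072
κ = 2ρ / |p|² = 2×1.34753 / 3.75072 = 0.71855
θ = 2·atan2(ρ, z) = 2·atan2(1.34753, 1.391) = 1.53905 rad
ℓ = θ/κ = 1.53905/0.71855 = 2.14190

0.7185 171.29 2.1419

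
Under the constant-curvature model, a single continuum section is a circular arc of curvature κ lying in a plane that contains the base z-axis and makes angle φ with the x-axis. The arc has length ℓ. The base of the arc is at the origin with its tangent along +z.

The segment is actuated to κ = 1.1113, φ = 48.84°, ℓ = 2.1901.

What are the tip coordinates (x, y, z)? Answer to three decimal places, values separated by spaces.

θ = κ·ℓ = 1.1113 × 2.1901 = 2.43386 rad
ρ = (1 − cos θ)/κ = (1 − -0.75984)/1.1113 = 1.58358
z = sin θ / κ = 0.65011/1.1113 = 0.58500
x = ρ cos φ = 1.58358 × cos(48.84°) = 1.04226
y = ρ sin φ = 1.58358 × sin(48.84°) = 1.19224

1.042 1.192 0.585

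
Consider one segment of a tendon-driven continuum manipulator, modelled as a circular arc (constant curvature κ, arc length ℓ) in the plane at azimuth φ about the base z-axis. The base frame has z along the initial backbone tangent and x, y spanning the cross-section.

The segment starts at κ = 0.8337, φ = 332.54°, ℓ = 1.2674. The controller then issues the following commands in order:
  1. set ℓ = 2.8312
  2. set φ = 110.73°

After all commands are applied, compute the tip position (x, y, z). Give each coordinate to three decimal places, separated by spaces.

initial: κ=0.8337, φ=332.54°, ℓ=1.2674
cmd 1: set ℓ=2.8312 → (κ,φ,ℓ)=(0.8337,332.54°,2.8312) → tip=(1.8201,-0.9459,0.8446)
cmd 2: set φ=110.73° → (κ,φ,ℓ)=(0.8337,110.73°,2.8312) → tip=(-0.7260,1.9184,0.8446)

-0.726 1.918 0.845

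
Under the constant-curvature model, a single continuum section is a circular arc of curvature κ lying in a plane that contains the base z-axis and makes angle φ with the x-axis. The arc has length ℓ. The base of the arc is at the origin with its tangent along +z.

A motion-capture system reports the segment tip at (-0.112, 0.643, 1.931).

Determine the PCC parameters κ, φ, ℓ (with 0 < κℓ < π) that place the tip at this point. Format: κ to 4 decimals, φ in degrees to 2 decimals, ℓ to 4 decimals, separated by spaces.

0.3142 99.88 2.0749

ρ = √(x²+y²) = √(-0.112² + 0.643²) = 0.65268
φ = atan2(y, x) mod 360° = atan2(0.643, -0.112) = 99.8808°
|p|² = ρ² + z² = 0.65268² + 1.931² = 4.15475
κ = 2ρ / |p|² = 2×0.65268 / 4.15475 = 0.31419
θ = 2·atan2(ρ, z) = 2·atan2(0.65268, 1.931) = 0.65189 rad
ℓ = θ/κ = 0.65189/0.31419 = 2.07487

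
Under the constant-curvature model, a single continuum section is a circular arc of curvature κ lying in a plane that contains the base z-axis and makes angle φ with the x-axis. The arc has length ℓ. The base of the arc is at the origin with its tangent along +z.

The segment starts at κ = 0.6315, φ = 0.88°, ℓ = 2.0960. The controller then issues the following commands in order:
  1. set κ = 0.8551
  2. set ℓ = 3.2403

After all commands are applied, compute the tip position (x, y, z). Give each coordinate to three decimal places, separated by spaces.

initial: κ=0.6315, φ=0.88°, ℓ=2.0960
cmd 1: set κ=0.8551 → (κ,φ,ℓ)=(0.8551,0.88°,2.0960) → tip=(1.4262,0.0219,1.1409)
cmd 2: set ℓ=3.2403 → (κ,φ,ℓ)=(0.8551,0.88°,3.2403) → tip=(2.2592,0.0347,0.4238)

2.259 0.035 0.424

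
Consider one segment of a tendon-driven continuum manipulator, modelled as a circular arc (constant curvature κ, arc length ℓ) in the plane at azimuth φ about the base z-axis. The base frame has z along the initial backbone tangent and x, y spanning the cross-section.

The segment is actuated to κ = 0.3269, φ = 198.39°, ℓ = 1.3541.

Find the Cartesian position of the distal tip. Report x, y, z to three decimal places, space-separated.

-0.280 -0.093 1.310

θ = κ·ℓ = 0.3269 × 1.3541 = 0.44266 rad
ρ = (1 − cos θ)/κ = (1 − 0.90362)/0.3269 = 0.29484
z = sin θ / κ = 0.42834/0.3269 = 1.31031
x = ρ cos φ = 0.29484 × cos(198.39°) = -0.27978
y = ρ sin φ = 0.29484 × sin(198.39°) = -0.09302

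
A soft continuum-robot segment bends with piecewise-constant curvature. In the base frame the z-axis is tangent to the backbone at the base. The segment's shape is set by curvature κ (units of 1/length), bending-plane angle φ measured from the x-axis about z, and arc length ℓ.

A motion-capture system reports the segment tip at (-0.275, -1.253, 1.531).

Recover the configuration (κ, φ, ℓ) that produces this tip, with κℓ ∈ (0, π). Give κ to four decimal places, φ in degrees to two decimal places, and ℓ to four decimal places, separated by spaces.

ρ = √(x²+y²) = √(-0.275² + -1.253²) = 1.28282
φ = atan2(y, x) mod 360° = atan2(-1.253, -0.275) = 257.6214°
|p|² = ρ² + z² = 1.28282² + 1.531² = 3.98959
κ = 2ρ / |p|² = 2×1.28282 / 3.98959 = 0.64308
θ = 2·atan2(ρ, z) = 2·atan2(1.28282, 1.531) = 1.39485 rad
ℓ = θ/κ = 1.39485/0.64308 = 2.16901

0.6431 257.62 2.1690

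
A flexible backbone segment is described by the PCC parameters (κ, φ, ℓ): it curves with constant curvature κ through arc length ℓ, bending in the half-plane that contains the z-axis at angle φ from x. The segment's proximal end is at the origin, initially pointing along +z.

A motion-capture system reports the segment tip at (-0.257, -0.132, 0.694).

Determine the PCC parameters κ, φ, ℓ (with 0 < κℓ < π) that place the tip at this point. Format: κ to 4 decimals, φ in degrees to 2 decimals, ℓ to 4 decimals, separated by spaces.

ρ = √(x²+y²) = √(-0.257² + -0.132²) = 0.28892
φ = atan2(y, x) mod 360° = atan2(-0.132, -0.257) = 207.1859°
|p|² = ρ² + z² = 0.28892² + 0.694² = 0.56511
κ = 2ρ / |p|² = 2×0.28892 / 0.56511 = 1.02252
θ = 2·atan2(ρ, z) = 2·atan2(0.28892, 0.694) = 0.78897 rad
ℓ = θ/κ = 0.78897/1.02252 = 0.77159

1.0225 207.19 0.7716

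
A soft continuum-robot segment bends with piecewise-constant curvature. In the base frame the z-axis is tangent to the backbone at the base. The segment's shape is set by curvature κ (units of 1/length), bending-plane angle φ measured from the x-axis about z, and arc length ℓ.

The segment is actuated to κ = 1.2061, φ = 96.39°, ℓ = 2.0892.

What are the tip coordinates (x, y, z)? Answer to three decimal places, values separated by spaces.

θ = κ·ℓ = 1.2061 × 2.0892 = 2.51978 rad
ρ = (1 − cos θ)/κ = (1 − -0.81283)/1.2061 = 1.50305
z = sin θ / κ = 0.58251/1.2061 = 0.48297
x = ρ cos φ = 1.50305 × cos(96.39°) = -0.16728
y = ρ sin φ = 1.50305 × sin(96.39°) = 1.49371

-0.167 1.494 0.483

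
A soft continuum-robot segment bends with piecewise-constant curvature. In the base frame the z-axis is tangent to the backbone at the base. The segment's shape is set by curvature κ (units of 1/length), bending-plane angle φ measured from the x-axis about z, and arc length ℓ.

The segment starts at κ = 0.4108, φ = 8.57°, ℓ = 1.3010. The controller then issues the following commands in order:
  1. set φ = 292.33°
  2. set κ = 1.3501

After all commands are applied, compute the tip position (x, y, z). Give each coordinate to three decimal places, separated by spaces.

initial: κ=0.4108, φ=8.57°, ℓ=1.3010
cmd 1: set φ=292.33° → (κ,φ,ℓ)=(0.4108,292.33°,1.3010) → tip=(0.1290,-0.3140,1.2399)
cmd 2: set κ=1.3501 → (κ,φ,ℓ)=(1.3501,292.33°,1.3010) → tip=(0.3334,-0.8116,0.7280)

0.333 -0.812 0.728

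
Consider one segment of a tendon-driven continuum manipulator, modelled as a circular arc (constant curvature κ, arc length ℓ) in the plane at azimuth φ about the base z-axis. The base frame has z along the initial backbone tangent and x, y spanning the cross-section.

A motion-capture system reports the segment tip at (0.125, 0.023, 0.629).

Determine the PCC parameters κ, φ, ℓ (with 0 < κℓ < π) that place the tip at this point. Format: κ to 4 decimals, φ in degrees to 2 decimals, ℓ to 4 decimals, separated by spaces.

0.6173 10.43 0.6460

ρ = √(x²+y²) = √(0.125² + 0.023²) = 0.12710
φ = atan2(y, x) mod 360° = atan2(0.023, 0.125) = 10.4258°
|p|² = ρ² + z² = 0.12710² + 0.629² = 0.41180
κ = 2ρ / |p|² = 2×0.12710 / 0.41180 = 0.61729
θ = 2·atan2(ρ, z) = 2·atan2(0.12710, 0.629) = 0.39876 rad
ℓ = θ/κ = 0.39876/0.61729 = 0.64598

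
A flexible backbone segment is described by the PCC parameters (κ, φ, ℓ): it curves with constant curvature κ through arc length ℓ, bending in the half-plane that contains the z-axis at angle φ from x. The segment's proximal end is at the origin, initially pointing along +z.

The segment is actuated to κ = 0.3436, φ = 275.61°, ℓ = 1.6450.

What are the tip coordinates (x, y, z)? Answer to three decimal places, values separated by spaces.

0.044 -0.450 1.559

θ = κ·ℓ = 0.3436 × 1.6450 = 0.56522 rad
ρ = (1 − cos θ)/κ = (1 − 0.84447)/0.3436 = 0.45265
z = sin θ / κ = 0.53560/0.3436 = 1.55880
x = ρ cos φ = 0.45265 × cos(275.61°) = 0.04425
y = ρ sin φ = 0.45265 × sin(275.61°) = -0.45048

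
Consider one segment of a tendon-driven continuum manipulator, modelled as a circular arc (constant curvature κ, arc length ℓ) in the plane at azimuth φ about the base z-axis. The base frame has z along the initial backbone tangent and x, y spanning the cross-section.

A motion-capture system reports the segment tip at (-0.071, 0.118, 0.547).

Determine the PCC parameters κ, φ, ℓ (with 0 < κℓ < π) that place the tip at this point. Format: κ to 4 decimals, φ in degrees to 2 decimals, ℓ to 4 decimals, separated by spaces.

ρ = √(x²+y²) = √(-0.071² + 0.118²) = 0.13771
φ = atan2(y, x) mod 360° = atan2(0.118, -0.071) = 121.0351°
|p|² = ρ² + z² = 0.13771² + 0.547² = 0.31817
κ = 2ρ / |p|² = 2×0.13771 / 0.31817 = 0.86565
θ = 2·atan2(ρ, z) = 2·atan2(0.13771, 0.547) = 0.49327 rad
ℓ = θ/κ = 0.49327/0.86565 = 0.56983

0.8656 121.04 0.5698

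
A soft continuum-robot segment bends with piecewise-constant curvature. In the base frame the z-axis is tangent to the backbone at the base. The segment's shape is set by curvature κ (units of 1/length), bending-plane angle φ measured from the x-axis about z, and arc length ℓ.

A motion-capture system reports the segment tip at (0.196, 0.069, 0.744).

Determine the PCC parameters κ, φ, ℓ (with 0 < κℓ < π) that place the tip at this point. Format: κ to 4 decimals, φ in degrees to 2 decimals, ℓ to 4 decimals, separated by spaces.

ρ = √(x²+y²) = √(0.196² + 0.069²) = 0.20779
φ = atan2(y, x) mod 360° = atan2(0.069, 0.196) = 19.3941°
|p|² = ρ² + z² = 0.20779² + 0.744² = 0.59671
κ = 2ρ / |p|² = 2×0.20779 / 0.59671 = 0.69645
θ = 2·atan2(ρ, z) = 2·atan2(0.20779, 0.744) = 0.54470 rad
ℓ = θ/κ = 0.54470/0.69645 = 0.78210

0.6965 19.39 0.7821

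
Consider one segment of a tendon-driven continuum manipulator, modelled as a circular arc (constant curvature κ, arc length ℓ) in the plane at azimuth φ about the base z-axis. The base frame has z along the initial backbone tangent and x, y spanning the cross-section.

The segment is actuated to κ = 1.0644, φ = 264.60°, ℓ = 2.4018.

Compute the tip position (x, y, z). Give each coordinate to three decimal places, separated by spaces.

θ = κ·ℓ = 1.0644 × 2.4018 = 2.55648 rad
ρ = (1 − cos θ)/κ = (1 − -0.83365)/1.0644 = 1.72271
z = sin θ / κ = 0.55230/1.0644 = 0.51888
x = ρ cos φ = 1.72271 × cos(264.60°) = -0.16212
y = ρ sin φ = 1.72271 × sin(264.60°) = -1.71506

-0.162 -1.715 0.519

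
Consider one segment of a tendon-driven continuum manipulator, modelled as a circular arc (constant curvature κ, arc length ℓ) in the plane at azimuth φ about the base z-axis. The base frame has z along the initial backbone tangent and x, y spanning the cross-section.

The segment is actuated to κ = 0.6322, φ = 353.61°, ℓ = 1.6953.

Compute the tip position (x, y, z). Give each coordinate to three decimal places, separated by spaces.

θ = κ·ℓ = 0.6322 × 1.6953 = 1.07177 rad
ρ = (1 − cos θ)/κ = (1 − 0.47857)/0.6322 = 0.82478
z = sin θ / κ = 0.87805/0.6322 = 1.38888
x = ρ cos φ = 0.82478 × cos(353.61°) = 0.81966
y = ρ sin φ = 0.82478 × sin(353.61°) = -0.09179

0.820 -0.092 1.389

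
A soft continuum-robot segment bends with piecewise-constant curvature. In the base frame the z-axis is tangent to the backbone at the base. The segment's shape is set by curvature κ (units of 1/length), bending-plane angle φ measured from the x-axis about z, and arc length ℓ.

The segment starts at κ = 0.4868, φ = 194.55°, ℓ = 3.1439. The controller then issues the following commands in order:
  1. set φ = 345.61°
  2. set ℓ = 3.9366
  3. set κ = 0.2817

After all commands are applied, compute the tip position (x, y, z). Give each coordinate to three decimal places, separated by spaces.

initial: κ=0.4868, φ=194.55°, ℓ=3.1439
cmd 1: set φ=345.61° → (κ,φ,ℓ)=(0.4868,345.61°,3.1439) → tip=(1.9095,-0.4899,2.0526)
cmd 2: set ℓ=3.9366 → (κ,φ,ℓ)=(0.4868,345.61°,3.9366) → tip=(2.6637,-0.6834,1.9328)
cmd 3: set κ=0.2817 → (κ,φ,ℓ)=(0.2817,345.61°,3.9366) → tip=(1.9063,-0.4891,3.1779)

1.906 -0.489 3.178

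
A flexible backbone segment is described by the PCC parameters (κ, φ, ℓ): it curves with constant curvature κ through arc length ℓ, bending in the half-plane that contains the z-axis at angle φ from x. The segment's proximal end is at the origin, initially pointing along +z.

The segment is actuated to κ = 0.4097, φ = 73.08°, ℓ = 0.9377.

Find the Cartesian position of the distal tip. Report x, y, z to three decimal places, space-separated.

0.052 0.170 0.915

θ = κ·ℓ = 0.4097 × 0.9377 = 0.38418 rad
ρ = (1 − cos θ)/κ = (1 − 0.92711)/0.4097 = 0.17792
z = sin θ / κ = 0.37480/0.4097 = 0.91480
x = ρ cos φ = 0.17792 × cos(73.08°) = 0.05178
y = ρ sin φ = 0.17792 × sin(73.08°) = 0.17021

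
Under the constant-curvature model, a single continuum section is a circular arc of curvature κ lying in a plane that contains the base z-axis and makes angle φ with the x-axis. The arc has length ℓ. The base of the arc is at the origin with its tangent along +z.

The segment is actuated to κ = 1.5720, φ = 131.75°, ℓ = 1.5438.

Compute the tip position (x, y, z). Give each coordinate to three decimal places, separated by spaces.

θ = κ·ℓ = 1.5720 × 1.5438 = 2.42685 rad
ρ = (1 − cos θ)/κ = (1 − -0.75526)/1.5720 = 1.11658
z = sin θ / κ = 0.65542/1.5720 = 0.41693
x = ρ cos φ = 1.11658 × cos(131.75°) = -0.74351
y = ρ sin φ = 1.11658 × sin(131.75°) = 0.83303

-0.744 0.833 0.417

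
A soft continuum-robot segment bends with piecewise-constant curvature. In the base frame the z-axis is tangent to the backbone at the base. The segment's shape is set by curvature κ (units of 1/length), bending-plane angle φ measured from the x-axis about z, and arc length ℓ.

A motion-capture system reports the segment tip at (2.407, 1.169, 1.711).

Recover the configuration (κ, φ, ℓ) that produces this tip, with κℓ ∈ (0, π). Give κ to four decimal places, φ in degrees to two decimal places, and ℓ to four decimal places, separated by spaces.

0.5305 25.90 3.7770

ρ = √(x²+y²) = √(2.407² + 1.169²) = 2.67586
φ = atan2(y, x) mod 360° = atan2(1.169, 2.407) = 25.9043°
|p|² = ρ² + z² = 2.67586² + 1.711² = 10.08773
κ = 2ρ / |p|² = 2×2.67586 / 10.08773 = 0.53052
θ = 2·atan2(ρ, z) = 2·atan2(2.67586, 1.711) = 2.00379 rad
ℓ = θ/κ = 2.00379/0.53052 = 3.77705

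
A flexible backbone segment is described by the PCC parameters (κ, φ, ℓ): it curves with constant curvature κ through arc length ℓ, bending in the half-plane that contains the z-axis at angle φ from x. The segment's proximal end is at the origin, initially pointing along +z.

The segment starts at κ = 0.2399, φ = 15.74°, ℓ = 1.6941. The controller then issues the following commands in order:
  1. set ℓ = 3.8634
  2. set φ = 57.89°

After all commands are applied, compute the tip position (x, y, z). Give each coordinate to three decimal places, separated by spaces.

initial: κ=0.2399, φ=15.74°, ℓ=1.6941
cmd 1: set ℓ=3.8634 → (κ,φ,ℓ)=(0.2399,15.74°,3.8634) → tip=(1.6033,0.4519,3.3336)
cmd 2: set φ=57.89° → (κ,φ,ℓ)=(0.2399,57.89°,3.8634) → tip=(0.8855,1.4110,3.3336)

0.885 1.411 3.334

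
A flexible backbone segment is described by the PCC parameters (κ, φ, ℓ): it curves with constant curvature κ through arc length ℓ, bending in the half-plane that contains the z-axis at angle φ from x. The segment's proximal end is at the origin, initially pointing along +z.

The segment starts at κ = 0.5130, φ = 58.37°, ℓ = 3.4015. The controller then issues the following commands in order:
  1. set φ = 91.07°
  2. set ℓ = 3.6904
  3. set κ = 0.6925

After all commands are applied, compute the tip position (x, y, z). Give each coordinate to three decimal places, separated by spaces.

initial: κ=0.5130, φ=58.37°, ℓ=3.4015
cmd 1: set φ=91.07° → (κ,φ,ℓ)=(0.5130,91.07°,3.4015) → tip=(-0.0427,2.2867,1.9198)
cmd 2: set ℓ=3.6904 → (κ,φ,ℓ)=(0.5130,91.07°,3.6904) → tip=(-0.0479,2.5665,1.8489)
cmd 3: set κ=0.6925 → (κ,φ,ℓ)=(0.6925,91.07°,3.6904) → tip=(-0.0494,2.6467,0.7986)

-0.049 2.647 0.799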